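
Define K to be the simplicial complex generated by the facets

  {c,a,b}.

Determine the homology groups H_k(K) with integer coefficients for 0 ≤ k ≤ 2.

H_0 ≅ Z,  H_1 = 0,  H_2 = 0.

Take the total order a < b < c on the vertex set. Then K (dimension 2) consists of the simplices:

  0-simplices (3): a, b, c
  1-simplices (3): ab, ac, bc
  2-simplices (1): abc

giving chain groups C_0 ≅ Z^3, C_1 ≅ Z^3, C_2 ≅ Z^1.

The boundary map ∂_1: C_1 → C_0 sends each edge [p,q] (with p < q) to q − p.
As a 3×3 matrix over Z this has rank 2, with invariant factors (1,1).

∂_2: C_2 → C_1 acts by ∂[p,q,r] = [q,r] − [p,r] + [p,q]. For instance
  ∂abc = bc − ac + ab.
As a 3×1 matrix over Z this has rank 1, with invariant factors (1).

From H_k ≅ ker(∂_k) / im(∂_{k+1}) we obtain:

  H_0: rank C_0 − rank ∂_1 = 3 − 2 = 1, and the invariant factors of ∂_1 are all 1, so H_0 = Z.
  H_1: rank ker ∂_1 − rank ∂_2 = (3 − 2) − 1 = 0, and the invariant factors of ∂_2 are all 1, so H_1 = 0.
  H_2: rank ker ∂_2 − rank ∂_3 = (1 − 1) − 0 = 0, and there is no ∂_3, so H_2 = 0.

As a check, the Euler characteristic is 3 − 3 + 1 = 1, which agrees with 1 − 0 + 0 = 1.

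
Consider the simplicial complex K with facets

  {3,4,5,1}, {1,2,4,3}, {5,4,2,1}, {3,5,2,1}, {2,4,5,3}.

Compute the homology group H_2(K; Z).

Take the total order 1 < 2 < 3 < 4 < 5 on the vertex set. Then K (dimension 3) consists of the simplices:

  0-simplices (5): [1], [2], [3], [4], [5]
  1-simplices (10): [1,2], [1,3], [1,4], [1,5], [2,3], [2,4], [2,5], [3,4], [3,5], [4,5]
  2-simplices (10): [1,2,3], [1,2,4], [1,2,5], [1,3,4], [1,3,5], [1,4,5], [2,3,4], [2,3,5], [2,4,5], [3,4,5]
  3-simplices (5): [1,2,3,4], [1,2,3,5], [1,2,4,5], [1,3,4,5], [2,3,4,5]

so the chain groups are C_0 ≅ Z^5, C_1 ≅ Z^10, C_2 ≅ Z^10, C_3 ≅ Z^5.

∂_1: C_1 → C_0 sends each edge [p,q] (with p < q) to q − p. For instance
  ∂[2,3] = [3] − [2].
As a 5×10 matrix over Z this has rank 4, with invariant factors (1,1,1,1).

Boundary ∂_2: C_2 → C_1 maps a triangle to the signed sum of its edges. For instance
  ∂[1,3,4] = [3,4] − [1,4] + [1,3],
  ∂[1,3,5] = [3,5] − [1,5] + [1,3].
The 10×10 boundary matrix has rank 6 and Smith normal form diag(1,1,1,1,1,1).

Boundary ∂_3: C_3 → C_2 sends each 3-simplex σ to the alternating sum Σ_i (−1)^i (σ with its i-th vertex removed). For instance
  ∂[1,2,4,5] = [2,4,5] − [1,4,5] + [1,2,5] − [1,2,4],
  ∂[1,2,3,4] = [2,3,4] − [1,3,4] + [1,2,4] − [1,2,3].
As a 10×5 matrix over Z this has rank 4, with invariant factors (1,1,1,1).

Reading off H_k = ker ∂_k / im ∂_{k+1}:

  H_2: rank ker ∂_2 − rank ∂_3 = (10 − 6) − 4 = 0, and the invariant factors of ∂_3 are all 1, so H_2 = 0.

H_2 ≅ 0.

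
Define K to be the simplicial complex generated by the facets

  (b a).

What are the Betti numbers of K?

b_0 = 1, b_1 = 0.

Take the total order a < b on the vertex set. Then K (dimension 1) consists of the simplices:

  0-simplices (2): a, b
  1-simplices (1): ab

Hence C_0 ≅ Z^2, C_1 ≅ Z^1.

The boundary map ∂_1: C_1 → C_0 maps an edge to its endpoints' difference, ∂[p,q] = q − p. For instance
  ∂ab = b − a.
The resulting 2×1 matrix has rank 1, and its Smith normal form has invariant factors (1).

From H_k ≅ ker(∂_k) / im(∂_{k+1}) we obtain:

  H_0: rank C_0 − rank ∂_1 = 2 − 1 = 1, and the invariant factors of ∂_1 are all 1, so H_0 = Z.
  H_1: rank ker ∂_1 − rank ∂_2 = (1 − 1) − 0 = 0, and there is no ∂_2, so H_1 = 0.

As a check, the Euler characteristic is 2 − 1 = 1, which agrees with 1 − 0 = 1.

Hence the Betti numbers are b_0 = 1, b_1 = 0.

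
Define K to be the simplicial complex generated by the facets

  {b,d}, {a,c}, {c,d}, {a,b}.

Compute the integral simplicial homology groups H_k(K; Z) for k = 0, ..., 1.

H_0 = Z,  H_1 = Z.

We work with the vertex ordering a < b < c < d. The simplices of K, each written with vertices in increasing order, are:

  0-simplices (4): a, b, c, d
  1-simplices (4): ab, ac, bd, cd

so the chain groups are C_0 ≅ Z^4, C_1 ≅ Z^4.

∂_1: C_1 → C_0 maps an edge to its endpoints' difference, ∂[p,q] = q − p.
As a 4×4 matrix over Z this has rank 3, with invariant factors (1,1,1).

From H_k ≅ ker(∂_k) / im(∂_{k+1}) we obtain:

  H_0: rank C_0 − rank ∂_1 = 4 − 3 = 1, and the invariant factors of ∂_1 are all 1, so H_0 ≅ Z.
  H_1: rank ker ∂_1 − rank ∂_2 = (4 − 3) − 0 = 1, and there is no ∂_2, so H_1 ≅ Z.

As a check, the Euler characteristic is 4 − 4 = 0, which agrees with 1 − 1 = 0.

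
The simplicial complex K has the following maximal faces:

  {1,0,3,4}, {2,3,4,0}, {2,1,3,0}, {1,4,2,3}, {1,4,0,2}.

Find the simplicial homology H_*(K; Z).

We work with the vertex ordering 0 < 1 < 2 < 3 < 4. The simplices of K, each written with vertices in increasing order, are:

  0-simplices (5): [0], [1], [2], [3], [4]
  1-simplices (10): [0,1], [0,2], [0,3], [0,4], [1,2], [1,3], [1,4], [2,3], [2,4], [3,4]
  2-simplices (10): [0,1,2], [0,1,3], [0,1,4], [0,2,3], [0,2,4], [0,3,4], [1,2,3], [1,2,4], [1,3,4], [2,3,4]
  3-simplices (5): [0,1,2,3], [0,1,2,4], [0,1,3,4], [0,2,3,4], [1,2,3,4]

Hence C_0 ≅ Z^5, C_1 ≅ Z^10, C_2 ≅ Z^10, C_3 ≅ Z^5.

The boundary map ∂_1: C_1 → C_0 is given by ∂[p,q] = [q] − [p]. For instance
  ∂[0,1] = [1] − [0].
The resulting 5×10 matrix has rank 4, and its Smith normal form has invariant factors (1,1,1,1).

The boundary map ∂_2: C_2 → C_1 acts by ∂[p,q,r] = [q,r] − [p,r] + [p,q]. For instance
  ∂[2,3,4] = [3,4] − [2,4] + [2,3],
  ∂[1,2,3] = [2,3] − [1,3] + [1,2].
The 10×10 boundary matrix has rank 6 and Smith normal form diag(1,1,1,1,1,1).

The boundary map ∂_3: C_3 → C_2 sends each 3-simplex σ to the alternating sum Σ_i (−1)^i (σ with its i-th vertex removed). For instance
  ∂[1,2,3,4] = [2,3,4] − [1,3,4] + [1,2,4] − [1,2,3],
  ∂[0,1,2,3] = [1,2,3] − [0,2,3] + [0,1,3] − [0,1,2].
The resulting 10×5 matrix has rank 4, and its Smith normal form has invariant factors (1,1,1,1).

From H_k ≅ ker(∂_k) / im(∂_{k+1}) we obtain:

  H_0: rank C_0 − rank ∂_1 = 5 − 4 = 1, and the invariant factors of ∂_1 are all 1, so H_0 ≅ Z.
  H_1: rank ker ∂_1 − rank ∂_2 = (10 − 4) − 6 = 0, and the invariant factors of ∂_2 are all 1, so H_1 ≅ 0.
  H_2: rank ker ∂_2 − rank ∂_3 = (10 − 6) − 4 = 0, and the invariant factors of ∂_3 are all 1, so H_2 ≅ 0.
  H_3: rank ker ∂_3 − rank ∂_4 = (5 − 4) − 0 = 1, and there is no ∂_4, so H_3 ≅ Z.

As a check, the Euler characteristic is 5 − 10 + 10 − 5 = 0, which agrees with 1 − 0 + 0 − 1 = 0.
(K is a triangulation of the 3-sphere S^3.)

H_0 = Z,  H_1 = 0,  H_2 = 0,  H_3 = Z.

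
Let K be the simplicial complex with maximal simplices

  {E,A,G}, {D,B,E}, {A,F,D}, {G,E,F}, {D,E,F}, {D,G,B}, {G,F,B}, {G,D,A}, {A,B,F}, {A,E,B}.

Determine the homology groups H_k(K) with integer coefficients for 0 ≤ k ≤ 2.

H_0 ≅ Z,  H_1 ≅ Z/2Z,  H_2 = 0.

We work with the vertex ordering A < B < D < E < F < G. The simplices of K, each written with vertices in increasing order, are:

  0-simplices (6): A, B, D, E, F, G
  1-simplices (15): AB, AD, AE, AF, AG, BD, BE, BF, BG, DE, DF, DG, EF, EG, FG
  2-simplices (10): ABE, ABF, ADF, ADG, AEG, BDE, BDG, BFG, DEF, EFG

giving chain groups C_0 ≅ Z^6, C_1 ≅ Z^15, C_2 ≅ Z^10.

The boundary map ∂_1: C_1 → C_0 is given by ∂[p,q] = [q] − [p].
This gives a 6×15 integer matrix of rank 5; reducing to Smith normal form yields diagonal entries (1,1,1,1,1).

Boundary ∂_2: C_2 → C_1 maps a triangle to the signed sum of its edges. For instance
  ∂BDG = DG − BG + BD,
  ∂EFG = FG − EG + EF.
The 15×10 boundary matrix has rank 10 and Smith normal form diag(1,1,1,1,1,1,1,1,1,2).

From H_k ≅ ker(∂_k) / im(∂_{k+1}) we obtain:

  H_0: rank C_0 − rank ∂_1 = 6 − 5 = 1, and the invariant factors of ∂_1 are all 1, so H_0 ≅ Z.
  H_1: rank ker ∂_1 − rank ∂_2 = (15 − 5) − 10 = 0, and ∂_2 has invariant factor 2 > 1, so H_1 ≅ Z/2Z.
  H_2: rank ker ∂_2 − rank ∂_3 = (10 − 10) − 0 = 0, and there is no ∂_3, so H_2 ≅ 0.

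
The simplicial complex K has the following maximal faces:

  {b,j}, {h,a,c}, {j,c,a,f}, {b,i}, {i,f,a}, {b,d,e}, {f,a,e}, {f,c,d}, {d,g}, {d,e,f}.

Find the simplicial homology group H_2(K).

Fix the vertex order a < b < c < d < e < f < g < h < i < j and write every simplex with vertices in increasing order. Then dim K = 3 and the simplices of K are:

  0-simplices (10): a, b, c, d, e, f, g, h, i, j
  1-simplices (20): ac, ae, af, ah, ai, aj, bd, be, bi, bj, cd, cf, ch, cj, de, df, dg, ef, fi, fj
  2-simplices (10): acf, ach, acj, aef, afi, afj, bde, cdf, cfj, def
  3-simplices (1): acfj

giving chain groups C_0 ≅ Z^10, C_1 ≅ Z^20, C_2 ≅ Z^10, C_3 ≅ Z^1.

Boundary ∂_1: C_1 → C_0 sends each edge [p,q] (with p < q) to q − p.
As a 10×20 matrix over Z this has rank 9, with invariant factors (1,1,1,1,1,1,1,1,1).

The boundary map ∂_2: C_2 → C_1 sends each 2-simplex [p,q,r] to [q,r] − [p,r] + [p,q]. For instance
  ∂cfj = fj − cj + cf,
  ∂afi = fi − ai + af.
The resulting 20×10 matrix has rank 9, and its Smith normal form has invariant factors (1,1,1,1,1,1,1,1,1).

Boundary ∂_3: C_3 → C_2 sends each 3-simplex σ to the alternating sum Σ_i (−1)^i (σ with its i-th vertex removed). For instance
  ∂acfj = cfj − afj + acj − acf.
The resulting 10×1 matrix has rank 1, and its Smith normal form has invariant factors (1).

Now H_k = ker ∂_k / im ∂_{k+1}, so:

  H_2: rank ker ∂_2 − rank ∂_3 = (10 − 9) − 1 = 0, and the invariant factors of ∂_3 are all 1, so H_2 = 0.

H_2 = 0.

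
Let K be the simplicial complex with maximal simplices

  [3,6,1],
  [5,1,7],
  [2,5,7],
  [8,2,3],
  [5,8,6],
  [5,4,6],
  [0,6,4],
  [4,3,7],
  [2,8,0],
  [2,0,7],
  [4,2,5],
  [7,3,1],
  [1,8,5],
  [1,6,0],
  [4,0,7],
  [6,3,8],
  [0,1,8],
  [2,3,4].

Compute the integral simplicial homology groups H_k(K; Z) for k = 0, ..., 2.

We work with the vertex ordering 0 < 1 < 2 < 3 < 4 < 5 < 6 < 7 < 8. The simplices of K, each written with vertices in increasing order, are:

  0-simplices (9): [0], [1], [2], [3], [4], [5], [6], [7], [8]
  1-simplices (27): (27 of them)
  2-simplices (18): [0,1,6], [0,1,8], [0,2,7], [0,2,8], [0,4,6], [0,4,7], [1,3,6], [1,3,7], [1,5,7], [1,5,8], [2,3,4], [2,3,8], [2,4,5], [2,5,7], [3,4,7], [3,6,8], [4,5,6], [5,6,8]

Hence C_0 ≅ Z^9, C_1 ≅ Z^27, C_2 ≅ Z^18.

Boundary ∂_1: C_1 → C_0 is given by ∂[p,q] = [q] − [p]. For instance
  ∂[5,7] = [7] − [5].
As a 9×27 matrix over Z this has rank 8, with invariant factors (1,1,1,1,1,1,1,1).

The boundary map ∂_2: C_2 → C_1 maps a triangle to the signed sum of its edges. For instance
  ∂[3,4,7] = [4,7] − [3,7] + [3,4],
  ∂[3,6,8] = [6,8] − [3,8] + [3,6].
The 27×18 boundary matrix has rank 18 and Smith normal form diag(1,1,1,1,1,1,1,1,1,1,1,1,1,1,1,1,1,2).

Computing H_k = (kernel of ∂_k) / (image of ∂_{k+1}):

  H_0: rank C_0 − rank ∂_1 = 9 − 8 = 1, and the invariant factors of ∂_1 are all 1, so H_0 = Z.
  H_1: rank ker ∂_1 − rank ∂_2 = (27 − 8) − 18 = 1, and ∂_2 has invariant factor 2 > 1, so H_1 = Z ⊕ Z/2.
  H_2: rank ker ∂_2 − rank ∂_3 = (18 − 18) − 0 = 0, and there is no ∂_3, so H_2 = 0.

(K is a triangulation of the Klein bottle.)

H_0 = Z,  H_1 = Z ⊕ Z/2,  H_2 = 0.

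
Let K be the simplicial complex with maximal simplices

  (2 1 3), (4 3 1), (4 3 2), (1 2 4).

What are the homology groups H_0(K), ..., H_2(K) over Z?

Take the total order 1 < 2 < 3 < 4 on the vertex set. Then K (dimension 2) consists of the simplices:

  0-simplices (4): [1], [2], [3], [4]
  1-simplices (6): [1,2], [1,3], [1,4], [2,3], [2,4], [3,4]
  2-simplices (4): [1,2,3], [1,2,4], [1,3,4], [2,3,4]

so the chain groups are C_0 ≅ Z^4, C_1 ≅ Z^6, C_2 ≅ Z^4.

Boundary ∂_1: C_1 → C_0 is given by ∂[p,q] = [q] − [p].
The 4×6 boundary matrix has rank 3 and Smith normal form diag(1,1,1).

∂_2: C_2 → C_1 maps a triangle to the signed sum of its edges. For instance
  ∂[1,2,3] = [2,3] − [1,3] + [1,2],
  ∂[2,3,4] = [3,4] − [2,4] + [2,3].
The 6×4 boundary matrix has rank 3 and Smith normal form diag(1,1,1).

Now H_k = ker ∂_k / im ∂_{k+1}, so:

  H_0: rank C_0 − rank ∂_1 = 4 − 3 = 1, and the invariant factors of ∂_1 are all 1, so H_0 ≅ Z.
  H_1: rank ker ∂_1 − rank ∂_2 = (6 − 3) − 3 = 0, and the invariant factors of ∂_2 are all 1, so H_1 ≅ 0.
  H_2: rank ker ∂_2 − rank ∂_3 = (4 − 3) − 0 = 1, and there is no ∂_3, so H_2 ≅ Z.

H_0 ≅ Z,  H_1 = 0,  H_2 ≅ Z.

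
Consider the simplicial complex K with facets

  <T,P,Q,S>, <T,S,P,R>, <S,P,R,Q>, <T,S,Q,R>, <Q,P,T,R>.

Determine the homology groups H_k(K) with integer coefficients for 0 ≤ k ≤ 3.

H_0 = Z,  H_1 = 0,  H_2 = 0,  H_3 = Z.

Order the vertices as P < Q < R < S < T. Listing each simplex with vertices in this order, K has dimension 3 with simplices:

  0-simplices (5): P, Q, R, S, T
  1-simplices (10): PQ, PR, PS, PT, QR, QS, QT, RS, RT, ST
  2-simplices (10): PQR, PQS, PQT, PRS, PRT, PST, QRS, QRT, QST, RST
  3-simplices (5): PQRS, PQRT, PQST, PRST, QRST

Hence C_0 ≅ Z^5, C_1 ≅ Z^10, C_2 ≅ Z^10, C_3 ≅ Z^5.

The boundary map ∂_1: C_1 → C_0 is given by ∂[p,q] = [q] − [p].
This gives a 5×10 integer matrix of rank 4; reducing to Smith normal form yields diagonal entries (1,1,1,1).

∂_2: C_2 → C_1 sends each 2-simplex [p,q,r] to [q,r] − [p,r] + [p,q]. For instance
  ∂PQS = QS − PS + PQ,
  ∂RST = ST − RT + RS.
The resulting 10×10 matrix has rank 6, and its Smith normal form has invariant factors (1,1,1,1,1,1).

∂_3: C_3 → C_2 sends each 3-simplex σ to the alternating sum Σ_i (−1)^i (σ with its i-th vertex removed). For instance
  ∂PRST = RST − PST + PRT − PRS,
  ∂PQRT = QRT − PRT + PQT − PQR.
This gives a 10×5 integer matrix of rank 4; reducing to Smith normal form yields diagonal entries (1,1,1,1).

Computing H_k = (kernel of ∂_k) / (image of ∂_{k+1}):

  H_0: rank C_0 − rank ∂_1 = 5 − 4 = 1, and the invariant factors of ∂_1 are all 1, so H_0 = Z.
  H_1: rank ker ∂_1 − rank ∂_2 = (10 − 4) − 6 = 0, and the invariant factors of ∂_2 are all 1, so H_1 = 0.
  H_2: rank ker ∂_2 − rank ∂_3 = (10 − 6) − 4 = 0, and the invariant factors of ∂_3 are all 1, so H_2 = 0.
  H_3: rank ker ∂_3 − rank ∂_4 = (5 − 4) − 0 = 1, and there is no ∂_4, so H_3 = Z.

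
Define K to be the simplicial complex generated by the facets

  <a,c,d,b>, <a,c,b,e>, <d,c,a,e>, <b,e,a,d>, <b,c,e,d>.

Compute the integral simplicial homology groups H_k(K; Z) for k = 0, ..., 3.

Order the vertices as a < b < c < d < e. Listing each simplex with vertices in this order, K has dimension 3 with simplices:

  0-simplices (5): a, b, c, d, e
  1-simplices (10): ab, ac, ad, ae, bc, bd, be, cd, ce, de
  2-simplices (10): abc, abd, abe, acd, ace, ade, bcd, bce, bde, cde
  3-simplices (5): abcd, abce, abde, acde, bcde

giving chain groups C_0 ≅ Z^5, C_1 ≅ Z^10, C_2 ≅ Z^10, C_3 ≅ Z^5.

∂_1: C_1 → C_0 sends each edge [p,q] (with p < q) to q − p.
The 5×10 boundary matrix has rank 4 and Smith normal form diag(1,1,1,1).

Boundary ∂_2: C_2 → C_1 sends each 2-simplex [p,q,r] to [q,r] − [p,r] + [p,q]. For instance
  ∂bcd = cd − bd + bc,
  ∂acd = cd − ad + ac.
As a 10×10 matrix over Z this has rank 6, with invariant factors (1,1,1,1,1,1).

Boundary ∂_3: C_3 → C_2 sends each 3-simplex σ to the alternating sum Σ_i (−1)^i (σ with its i-th vertex removed). For instance
  ∂bcde = cde − bde + bce − bcd,
  ∂acde = cde − ade + ace − acd.
The resulting 10×5 matrix has rank 4, and its Smith normal form has invariant factors (1,1,1,1).

Now H_k = ker ∂_k / im ∂_{k+1}, so:

  H_0: rank C_0 − rank ∂_1 = 5 − 4 = 1, and the invariant factors of ∂_1 are all 1, so H_0 = Z.
  H_1: rank ker ∂_1 − rank ∂_2 = (10 − 4) − 6 = 0, and the invariant factors of ∂_2 are all 1, so H_1 = 0.
  H_2: rank ker ∂_2 − rank ∂_3 = (10 − 6) − 4 = 0, and the invariant factors of ∂_3 are all 1, so H_2 = 0.
  H_3: rank ker ∂_3 − rank ∂_4 = (5 − 4) − 0 = 1, and there is no ∂_4, so H_3 = Z.

H_0 = Z,  H_1 = 0,  H_2 = 0,  H_3 = Z.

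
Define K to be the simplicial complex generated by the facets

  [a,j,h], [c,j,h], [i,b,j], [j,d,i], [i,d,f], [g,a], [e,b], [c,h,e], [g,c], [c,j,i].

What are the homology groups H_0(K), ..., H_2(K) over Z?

H_0 ≅ Z,  H_1 ≅ Z^2,  H_2 = 0.

Fix the vertex order a < b < c < d < e < f < g < h < i < j and write every simplex with vertices in increasing order. Then dim K = 2 and the simplices of K are:

  0-simplices (10): a, b, c, d, e, f, g, h, i, j
  1-simplices (18): ag, ah, aj, be, bi, bj, ce, cg, ch, ci, cj, df, di, dj, eh, fi, hj, ij
  2-simplices (7): ahj, bij, ceh, chj, cij, dfi, dij

giving chain groups C_0 ≅ Z^10, C_1 ≅ Z^18, C_2 ≅ Z^7.

∂_1: C_1 → C_0 maps an edge to its endpoints' difference, ∂[p,q] = q − p.
As a 10×18 matrix over Z this has rank 9, with invariant factors (1,1,1,1,1,1,1,1,1).

Boundary ∂_2: C_2 → C_1 maps a triangle to the signed sum of its edges. For instance
  ∂dij = ij − dj + di,
  ∂ahj = hj − aj + ah.
The resulting 18×7 matrix has rank 7, and its Smith normal form has invariant factors (1,1,1,1,1,1,1).

Computing H_k = (kernel of ∂_k) / (image of ∂_{k+1}):

  H_0: rank C_0 − rank ∂_1 = 10 − 9 = 1, and the invariant factors of ∂_1 are all 1, so H_0 ≅ Z.
  H_1: rank ker ∂_1 − rank ∂_2 = (18 − 9) − 7 = 2, and the invariant factors of ∂_2 are all 1, so H_1 ≅ Z^2.
  H_2: rank ker ∂_2 − rank ∂_3 = (7 − 7) − 0 = 0, and there is no ∂_3, so H_2 ≅ 0.

As a check, the Euler characteristic is 10 − 18 + 7 = -1, which agrees with 1 − 2 + 0 = -1.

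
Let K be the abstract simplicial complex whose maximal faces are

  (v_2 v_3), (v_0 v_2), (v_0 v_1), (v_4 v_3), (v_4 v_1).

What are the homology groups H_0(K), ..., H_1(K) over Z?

Order the vertices as v_0 < v_1 < v_2 < v_3 < v_4. Listing each simplex with vertices in this order, K has dimension 1 with simplices:

  0-simplices (5): [v_0], [v_1], [v_2], [v_3], [v_4]
  1-simplices (5): [v_0,v_1], [v_0,v_2], [v_1,v_4], [v_2,v_3], [v_3,v_4]

so the chain groups are C_0 ≅ Z^5, C_1 ≅ Z^5.

Boundary ∂_1: C_1 → C_0 is given by ∂[p,q] = [q] − [p]. For instance
  ∂[v_1,v_4] = [v_4] − [v_1].
The resulting 5×5 matrix has rank 4, and its Smith normal form has invariant factors (1,1,1,1).

Reading off H_k = ker ∂_k / im ∂_{k+1}:

  H_0: rank C_0 − rank ∂_1 = 5 − 4 = 1, and the invariant factors of ∂_1 are all 1, so H_0 ≅ Z.
  H_1: rank ker ∂_1 − rank ∂_2 = (5 − 4) − 0 = 1, and there is no ∂_2, so H_1 ≅ Z.

As a check, the Euler characteristic is 5 − 5 = 0, which agrees with 1 − 1 = 0.

H_0 ≅ Z,  H_1 ≅ Z.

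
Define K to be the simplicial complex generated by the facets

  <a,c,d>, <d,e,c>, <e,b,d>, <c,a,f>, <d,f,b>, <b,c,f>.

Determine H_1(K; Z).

H_1 = Z.

Order the vertices as a < b < c < d < e < f. Listing each simplex with vertices in this order, K has dimension 2 with simplices:

  0-simplices (6): a, b, c, d, e, f
  1-simplices (12): ac, ad, af, bc, bd, be, bf, cd, ce, cf, de, df
  2-simplices (6): acd, acf, bcf, bde, bdf, cde

so the chain groups are C_0 ≅ Z^6, C_1 ≅ Z^12, C_2 ≅ Z^6.

∂_1: C_1 → C_0 maps an edge to its endpoints' difference, ∂[p,q] = q − p.
The resulting 6×12 matrix has rank 5, and its Smith normal form has invariant factors (1,1,1,1,1).

The boundary map ∂_2: C_2 → C_1 acts by ∂[p,q,r] = [q,r] − [p,r] + [p,q]. For instance
  ∂acf = cf − af + ac,
  ∂acd = cd − ad + ac.
As a 12×6 matrix over Z this has rank 6, with invariant factors (1,1,1,1,1,1).

Computing H_k = (kernel of ∂_k) / (image of ∂_{k+1}):

  H_1: rank ker ∂_1 − rank ∂_2 = (12 − 5) − 6 = 1, and the invariant factors of ∂_2 are all 1, so H_1 = Z.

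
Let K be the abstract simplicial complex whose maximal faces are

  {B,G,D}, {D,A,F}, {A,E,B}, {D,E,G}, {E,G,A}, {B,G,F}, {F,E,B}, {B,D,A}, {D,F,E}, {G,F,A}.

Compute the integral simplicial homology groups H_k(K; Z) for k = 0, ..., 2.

We work with the vertex ordering A < B < D < E < F < G. The simplices of K, each written with vertices in increasing order, are:

  0-simplices (6): A, B, D, E, F, G
  1-simplices (15): AB, AD, AE, AF, AG, BD, BE, BF, BG, DE, DF, DG, EF, EG, FG
  2-simplices (10): ABD, ABE, ADF, AEG, AFG, BDG, BEF, BFG, DEF, DEG

so the chain groups are C_0 ≅ Z^6, C_1 ≅ Z^15, C_2 ≅ Z^10.

∂_1: C_1 → C_0 sends each edge [p,q] (with p < q) to q − p. For instance
  ∂EF = F − E.
This gives a 6×15 integer matrix of rank 5; reducing to Smith normal form yields diagonal entries (1,1,1,1,1).

The boundary map ∂_2: C_2 → C_1 acts by ∂[p,q,r] = [q,r] − [p,r] + [p,q]. For instance
  ∂AFG = FG − AG + AF,
  ∂DEG = EG − DG + DE.
As a 15×10 matrix over Z this has rank 10, with invariant factors (1,1,1,1,1,1,1,1,1,2).

Now H_k = ker ∂_k / im ∂_{k+1}, so:

  H_0: rank C_0 − rank ∂_1 = 6 − 5 = 1, and the invariant factors of ∂_1 are all 1, so H_0 = Z.
  H_1: rank ker ∂_1 − rank ∂_2 = (15 − 5) − 10 = 0, and ∂_2 has invariant factor 2 > 1, so H_1 = Z/2.
  H_2: rank ker ∂_2 − rank ∂_3 = (10 − 10) − 0 = 0, and there is no ∂_3, so H_2 = 0.

As a check, the Euler characteristic is 6 − 15 + 10 = 1, which agrees with 1 − 0 + 0 = 1.

H_0 ≅ Z,  H_1 ≅ Z/2,  H_2 = 0.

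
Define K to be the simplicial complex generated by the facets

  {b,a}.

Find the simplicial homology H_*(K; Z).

H_0 ≅ Z,  H_1 = 0.

Fix the vertex order a < b and write every simplex with vertices in increasing order. Then dim K = 1 and the simplices of K are:

  0-simplices (2): a, b
  1-simplices (1): ab

giving chain groups C_0 ≅ Z^2, C_1 ≅ Z^1.

The boundary map ∂_1: C_1 → C_0 maps an edge to its endpoints' difference, ∂[p,q] = q − p.
The 2×1 boundary matrix has rank 1 and Smith normal form diag(1).

From H_k ≅ ker(∂_k) / im(∂_{k+1}) we obtain:

  H_0: rank C_0 − rank ∂_1 = 2 − 1 = 1, and the invariant factors of ∂_1 are all 1, so H_0 ≅ Z.
  H_1: rank ker ∂_1 − rank ∂_2 = (1 − 1) − 0 = 0, and there is no ∂_2, so H_1 ≅ 0.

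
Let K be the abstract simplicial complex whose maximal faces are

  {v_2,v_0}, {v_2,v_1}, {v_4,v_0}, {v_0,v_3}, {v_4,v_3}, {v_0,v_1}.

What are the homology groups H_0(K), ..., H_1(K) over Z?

Take the total order v_0 < v_1 < v_2 < v_3 < v_4 on the vertex set. Then K (dimension 1) consists of the simplices:

  0-simplices (5): [v_0], [v_1], [v_2], [v_3], [v_4]
  1-simplices (6): [v_0,v_1], [v_0,v_2], [v_0,v_3], [v_0,v_4], [v_1,v_2], [v_3,v_4]

giving chain groups C_0 ≅ Z^5, C_1 ≅ Z^6.

Boundary ∂_1: C_1 → C_0 maps an edge to its endpoints' difference, ∂[p,q] = q − p.
The resulting 5×6 matrix has rank 4, and its Smith normal form has invariant factors (1,1,1,1).

Reading off H_k = ker ∂_k / im ∂_{k+1}:

  H_0: rank C_0 − rank ∂_1 = 5 − 4 = 1, and the invariant factors of ∂_1 are all 1, so H_0 ≅ Z.
  H_1: rank ker ∂_1 − rank ∂_2 = (6 − 4) − 0 = 2, and there is no ∂_2, so H_1 ≅ Z^2.

As a check, the Euler characteristic is 5 − 6 = -1, which agrees with 1 − 2 = -1.
(K is a triangulation of a wedge of 2 circles.)

H_0 = Z,  H_1 = Z^2.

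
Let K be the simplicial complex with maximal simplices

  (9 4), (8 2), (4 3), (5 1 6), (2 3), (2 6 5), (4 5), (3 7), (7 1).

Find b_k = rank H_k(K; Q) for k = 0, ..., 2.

b_0 = 1, b_1 = 2, b_2 = 0.

Take the total order 1 < 2 < 3 < 4 < 5 < 6 < 7 < 8 < 9 on the vertex set. Then K (dimension 2) consists of the simplices:

  0-simplices (9): [1], [2], [3], [4], [5], [6], [7], [8], [9]
  1-simplices (12): [1,5], [1,6], [1,7], [2,3], [2,5], [2,6], [2,8], [3,4], [3,7], [4,5], [4,9], [5,6]
  2-simplices (2): [1,5,6], [2,5,6]

so the chain groups are C_0 ≅ Z^9, C_1 ≅ Z^12, C_2 ≅ Z^2.

The boundary map ∂_1: C_1 → C_0 sends each edge [p,q] (with p < q) to q − p. For instance
  ∂[1,6] = [6] − [1].
This gives a 9×12 integer matrix of rank 8; reducing to Smith normal form yields diagonal entries (1,1,1,1,1,1,1,1).

Boundary ∂_2: C_2 → C_1 maps a triangle to the signed sum of its edges. For instance
  ∂[1,5,6] = [5,6] − [1,6] + [1,5],
  ∂[2,5,6] = [5,6] − [2,6] + [2,5].
As a 12×2 matrix over Z this has rank 2, with invariant factors (1,1).

Reading off H_k = ker ∂_k / im ∂_{k+1}:

  H_0: rank C_0 − rank ∂_1 = 9 − 8 = 1, and the invariant factors of ∂_1 are all 1, so H_0 ≅ Z.
  H_1: rank ker ∂_1 − rank ∂_2 = (12 − 8) − 2 = 2, and the invariant factors of ∂_2 are all 1, so H_1 ≅ Z^2.
  H_2: rank ker ∂_2 − rank ∂_3 = (2 − 2) − 0 = 0, and there is no ∂_3, so H_2 ≅ 0.

Hence the Betti numbers are b_0 = 1, b_1 = 2, b_2 = 0.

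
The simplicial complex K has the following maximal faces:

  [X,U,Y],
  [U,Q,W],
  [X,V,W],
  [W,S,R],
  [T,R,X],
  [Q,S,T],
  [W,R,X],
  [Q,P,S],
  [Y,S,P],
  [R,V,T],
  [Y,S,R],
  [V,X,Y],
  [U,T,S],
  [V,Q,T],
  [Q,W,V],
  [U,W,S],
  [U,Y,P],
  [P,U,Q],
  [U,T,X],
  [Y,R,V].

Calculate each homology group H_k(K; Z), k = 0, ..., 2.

Fix the vertex order P < Q < R < S < T < U < V < W < X < Y and write every simplex with vertices in increasing order. Then dim K = 2 and the simplices of K are:

  0-simplices (10): P, Q, R, S, T, U, V, W, X, Y
  1-simplices (30): PQ, PS, PU, PY, QS, QT, QU, QV, QW, RS, RT, RV, RW, RX, RY, ST, SU, SW, SY, TU, TV, TX, UW, UX, UY, VW, VX, VY, WX, XY
  2-simplices (20): PQS, PQU, PSY, PUY, QST, QTV, QUW, QVW, RSW, RSY, RTV, RTX, RVY, RWX, STU, SUW, TUX, UXY, VWX, VXY

so the chain groups are C_0 ≅ Z^10, C_1 ≅ Z^30, C_2 ≅ Z^20.

The boundary map ∂_1: C_1 → C_0 sends each edge [p,q] (with p < q) to q − p.
The 10×30 boundary matrix has rank 9 and Smith normal form diag(1,1,1,1,1,1,1,1,1).

∂_2: C_2 → C_1 sends each 2-simplex [p,q,r] to [q,r] − [p,r] + [p,q]. For instance
  ∂PSY = SY − PY + PS,
  ∂UXY = XY − UY + UX.
The 30×20 boundary matrix has rank 20 and Smith normal form diag(1,1,1,1,1,1,1,1,1,1,1,1,1,1,1,1,1,1,1,2).

From H_k ≅ ker(∂_k) / im(∂_{k+1}) we obtain:

  H_0: rank C_0 − rank ∂_1 = 10 − 9 = 1, and the invariant factors of ∂_1 are all 1, so H_0 = Z.
  H_1: rank ker ∂_1 − rank ∂_2 = (30 − 9) − 20 = 1, and ∂_2 has invariant factor 2 > 1, so H_1 = Z ⊕ Z/2.
  H_2: rank ker ∂_2 − rank ∂_3 = (20 − 20) − 0 = 0, and there is no ∂_3, so H_2 = 0.

H_0 ≅ Z,  H_1 ≅ Z ⊕ Z/2,  H_2 = 0.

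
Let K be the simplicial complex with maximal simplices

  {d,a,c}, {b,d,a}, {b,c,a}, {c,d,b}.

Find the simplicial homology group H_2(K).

Fix the vertex order a < b < c < d and write every simplex with vertices in increasing order. Then dim K = 2 and the simplices of K are:

  0-simplices (4): a, b, c, d
  1-simplices (6): ab, ac, ad, bc, bd, cd
  2-simplices (4): abc, abd, acd, bcd

giving chain groups C_0 ≅ Z^4, C_1 ≅ Z^6, C_2 ≅ Z^4.

Boundary ∂_1: C_1 → C_0 sends each edge [p,q] (with p < q) to q − p. For instance
  ∂ac = c − a.
The 4×6 boundary matrix has rank 3 and Smith normal form diag(1,1,1).

Boundary ∂_2: C_2 → C_1 maps a triangle to the signed sum of its edges. For instance
  ∂abc = bc − ac + ab,
  ∂acd = cd − ad + ac.
As a 6×4 matrix over Z this has rank 3, with invariant factors (1,1,1).

Computing H_k = (kernel of ∂_k) / (image of ∂_{k+1}):

  H_2: rank ker ∂_2 − rank ∂_3 = (4 − 3) − 0 = 1, and there is no ∂_3, so H_2 ≅ Z.

H_2 = Z.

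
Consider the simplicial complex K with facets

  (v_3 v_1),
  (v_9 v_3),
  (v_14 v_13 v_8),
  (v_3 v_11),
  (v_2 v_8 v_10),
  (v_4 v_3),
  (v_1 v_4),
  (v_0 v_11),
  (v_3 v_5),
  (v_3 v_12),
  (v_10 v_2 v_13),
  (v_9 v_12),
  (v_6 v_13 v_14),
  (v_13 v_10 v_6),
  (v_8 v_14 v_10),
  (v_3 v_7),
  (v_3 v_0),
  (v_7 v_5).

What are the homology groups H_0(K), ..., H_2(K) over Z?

Order the vertices as v_0 < v_1 < v_2 < v_3 < v_4 < v_5 < v_6 < v_7 < v_8 < v_9 < v_10 < v_11 < v_12 < v_13 < v_14. Listing each simplex with vertices in this order, K has dimension 2 with simplices:

  0-simplices (15): [v_0], [v_1], [v_2], [v_3], [v_4], [v_5], [v_6], [v_7], [v_8], [v_9], [v_10], [v_11], [v_12], [v_13], [v_14]
  1-simplices (24): (24 of them)
  2-simplices (6): [v_2,v_8,v_10], [v_2,v_10,v_13], [v_6,v_10,v_13], [v_6,v_13,v_14], [v_8,v_10,v_14], [v_8,v_13,v_14]

so the chain groups are C_0 ≅ Z^15, C_1 ≅ Z^24, C_2 ≅ Z^6.

Boundary ∂_1: C_1 → C_0 is given by ∂[p,q] = [q] − [p]. For instance
  ∂[v_0,v_11] = [v_11] − [v_0].
This gives a 15×24 integer matrix of rank 13; reducing to Smith normal form yields diagonal entries (1,1,1,1,1,1,1,1,1,1,1,1,1).

∂_2: C_2 → C_1 sends each 2-simplex [p,q,r] to [q,r] − [p,r] + [p,q]. For instance
  ∂[v_6,v_13,v_14] = [v_13,v_14] − [v_6,v_14] + [v_6,v_13],
  ∂[v_6,v_10,v_13] = [v_10,v_13] − [v_6,v_13] + [v_6,v_10].
This gives a 24×6 integer matrix of rank 6; reducing to Smith normal form yields diagonal entries (1,1,1,1,1,1).

From H_k ≅ ker(∂_k) / im(∂_{k+1}) we obtain:

  H_0: rank C_0 − rank ∂_1 = 15 − 13 = 2, and the invariant factors of ∂_1 are all 1, so H_0 ≅ Z^2.
  H_1: rank ker ∂_1 − rank ∂_2 = (24 − 13) − 6 = 5, and the invariant factors of ∂_2 are all 1, so H_1 ≅ Z^5.
  H_2: rank ker ∂_2 − rank ∂_3 = (6 − 6) − 0 = 0, and there is no ∂_3, so H_2 ≅ 0.

(K is a triangulation of the disjoint union of the cylinder S^1 x I and a wedge of 4 circles.)

H_0 ≅ Z^2,  H_1 ≅ Z^5,  H_2 = 0.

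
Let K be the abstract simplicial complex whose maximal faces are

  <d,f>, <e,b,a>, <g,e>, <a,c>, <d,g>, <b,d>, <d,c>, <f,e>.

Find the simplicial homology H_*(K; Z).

H_0 = Z,  H_1 = Z^3,  H_2 = 0.

We work with the vertex ordering a < b < c < d < e < f < g. The simplices of K, each written with vertices in increasing order, are:

  0-simplices (7): a, b, c, d, e, f, g
  1-simplices (10): ab, ac, ae, bd, be, cd, df, dg, ef, eg
  2-simplices (1): abe

giving chain groups C_0 ≅ Z^7, C_1 ≅ Z^10, C_2 ≅ Z^1.

The boundary map ∂_1: C_1 → C_0 sends each edge [p,q] (with p < q) to q − p. For instance
  ∂df = f − d.
The resulting 7×10 matrix has rank 6, and its Smith normal form has invariant factors (1,1,1,1,1,1).

Boundary ∂_2: C_2 → C_1 maps a triangle to the signed sum of its edges. For instance
  ∂abe = be − ae + ab.
The resulting 10×1 matrix has rank 1, and its Smith normal form has invariant factors (1).

Now H_k = ker ∂_k / im ∂_{k+1}, so:

  H_0: rank C_0 − rank ∂_1 = 7 − 6 = 1, and the invariant factors of ∂_1 are all 1, so H_0 ≅ Z.
  H_1: rank ker ∂_1 − rank ∂_2 = (10 − 6) − 1 = 3, and the invariant factors of ∂_2 are all 1, so H_1 ≅ Z^3.
  H_2: rank ker ∂_2 − rank ∂_3 = (1 − 1) − 0 = 0, and there is no ∂_3, so H_2 ≅ 0.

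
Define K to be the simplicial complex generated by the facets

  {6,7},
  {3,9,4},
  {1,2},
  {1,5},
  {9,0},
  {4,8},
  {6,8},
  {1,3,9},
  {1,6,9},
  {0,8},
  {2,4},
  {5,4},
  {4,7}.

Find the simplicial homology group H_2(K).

H_2 = 0.

We work with the vertex ordering 0 < 1 < 2 < 3 < 4 < 5 < 6 < 7 < 8 < 9. The simplices of K, each written with vertices in increasing order, are:

  0-simplices (10): [0], [1], [2], [3], [4], [5], [6], [7], [8], [9]
  1-simplices (17): [0,8], [0,9], [1,2], [1,3], [1,5], [1,6], [1,9], [2,4], [3,4], [3,9], [4,5], [4,7], [4,8], [4,9], [6,7], [6,8], [6,9]
  2-simplices (3): [1,3,9], [1,6,9], [3,4,9]

Hence C_0 ≅ Z^10, C_1 ≅ Z^17, C_2 ≅ Z^3.

∂_1: C_1 → C_0 maps an edge to its endpoints' difference, ∂[p,q] = q − p. For instance
  ∂[1,9] = [9] − [1].
The 10×17 boundary matrix has rank 9 and Smith normal form diag(1,1,1,1,1,1,1,1,1).

Boundary ∂_2: C_2 → C_1 sends each 2-simplex [p,q,r] to [q,r] − [p,r] + [p,q]. For instance
  ∂[3,4,9] = [4,9] − [3,9] + [3,4],
  ∂[1,3,9] = [3,9] − [1,9] + [1,3].
This gives a 17×3 integer matrix of rank 3; reducing to Smith normal form yields diagonal entries (1,1,1).

From H_k ≅ ker(∂_k) / im(∂_{k+1}) we obtain:

  H_2: rank ker ∂_2 − rank ∂_3 = (3 − 3) − 0 = 0, and there is no ∂_3, so H_2 ≅ 0.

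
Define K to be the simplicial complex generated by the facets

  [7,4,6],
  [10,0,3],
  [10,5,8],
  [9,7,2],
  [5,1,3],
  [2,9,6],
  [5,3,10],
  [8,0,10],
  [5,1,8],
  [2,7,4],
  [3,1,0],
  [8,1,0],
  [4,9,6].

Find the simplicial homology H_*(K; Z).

H_0 ≅ Z^2,  H_1 ≅ Z,  H_2 ≅ Z.

Order the vertices as 0 < 1 < 2 < 3 < 4 < 5 < 6 < 7 < 8 < 9 < 10. Listing each simplex with vertices in this order, K has dimension 2 with simplices:

  0-simplices (11): [0], [1], [2], [3], [4], [5], [6], [7], [8], [9], [10]
  1-simplices (22): [0,1], [0,3], [0,8], [0,10], [1,3], [1,5], [1,8], [2,4], [2,6], [2,7], [2,9], [3,5], [3,10], [4,6], [4,7], [4,9], [5,8], [5,10], [6,7], [6,9], [7,9], [8,10]
  2-simplices (13): [0,1,3], [0,1,8], [0,3,10], [0,8,10], [1,3,5], [1,5,8], [2,4,7], [2,6,9], [2,7,9], [3,5,10], [4,6,7], [4,6,9], [5,8,10]

Hence C_0 ≅ Z^11, C_1 ≅ Z^22, C_2 ≅ Z^13.

∂_1: C_1 → C_0 maps an edge to its endpoints' difference, ∂[p,q] = q − p.
The 11×22 boundary matrix has rank 9 and Smith normal form diag(1,1,1,1,1,1,1,1,1).

∂_2: C_2 → C_1 acts by ∂[p,q,r] = [q,r] − [p,r] + [p,q]. For instance
  ∂[0,8,10] = [8,10] − [0,10] + [0,8],
  ∂[1,5,8] = [5,8] − [1,8] + [1,5].
This gives a 22×13 integer matrix of rank 12; reducing to Smith normal form yields diagonal entries (1,1,1,1,1,1,1,1,1,1,1,1).

From H_k ≅ ker(∂_k) / im(∂_{k+1}) we obtain:

  H_0: rank C_0 − rank ∂_1 = 11 − 9 = 2, and the invariant factors of ∂_1 are all 1, so H_0 = Z^2.
  H_1: rank ker ∂_1 − rank ∂_2 = (22 − 9) − 12 = 1, and the invariant factors of ∂_2 are all 1, so H_1 = Z.
  H_2: rank ker ∂_2 − rank ∂_3 = (13 − 12) − 0 = 1, and there is no ∂_3, so H_2 = Z.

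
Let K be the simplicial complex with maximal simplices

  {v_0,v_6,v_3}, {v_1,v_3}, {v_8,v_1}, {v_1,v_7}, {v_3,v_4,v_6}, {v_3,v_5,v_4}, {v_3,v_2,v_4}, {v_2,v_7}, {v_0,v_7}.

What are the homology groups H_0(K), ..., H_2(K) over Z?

H_0 = Z,  H_1 = Z^2,  H_2 = 0.

Take the total order v_0 < v_1 < v_2 < v_3 < v_4 < v_5 < v_6 < v_7 < v_8 on the vertex set. Then K (dimension 2) consists of the simplices:

  0-simplices (9): [v_0], [v_1], [v_2], [v_3], [v_4], [v_5], [v_6], [v_7], [v_8]
  1-simplices (14): [v_0,v_3], [v_0,v_6], [v_0,v_7], [v_1,v_3], [v_1,v_7], [v_1,v_8], [v_2,v_3], [v_2,v_4], [v_2,v_7], [v_3,v_4], [v_3,v_5], [v_3,v_6], [v_4,v_5], [v_4,v_6]
  2-simplices (4): [v_0,v_3,v_6], [v_2,v_3,v_4], [v_3,v_4,v_5], [v_3,v_4,v_6]

Hence C_0 ≅ Z^9, C_1 ≅ Z^14, C_2 ≅ Z^4.

The boundary map ∂_1: C_1 → C_0 is given by ∂[p,q] = [q] − [p]. For instance
  ∂[v_0,v_3] = [v_3] − [v_0].
As a 9×14 matrix over Z this has rank 8, with invariant factors (1,1,1,1,1,1,1,1).

∂_2: C_2 → C_1 maps a triangle to the signed sum of its edges. For instance
  ∂[v_0,v_3,v_6] = [v_3,v_6] − [v_0,v_6] + [v_0,v_3],
  ∂[v_3,v_4,v_6] = [v_4,v_6] − [v_3,v_6] + [v_3,v_4].
This gives a 14×4 integer matrix of rank 4; reducing to Smith normal form yields diagonal entries (1,1,1,1).

Now H_k = ker ∂_k / im ∂_{k+1}, so:

  H_0: rank C_0 − rank ∂_1 = 9 − 8 = 1, and the invariant factors of ∂_1 are all 1, so H_0 = Z.
  H_1: rank ker ∂_1 − rank ∂_2 = (14 − 8) − 4 = 2, and the invariant factors of ∂_2 are all 1, so H_1 = Z^2.
  H_2: rank ker ∂_2 − rank ∂_3 = (4 − 4) − 0 = 0, and there is no ∂_3, so H_2 = 0.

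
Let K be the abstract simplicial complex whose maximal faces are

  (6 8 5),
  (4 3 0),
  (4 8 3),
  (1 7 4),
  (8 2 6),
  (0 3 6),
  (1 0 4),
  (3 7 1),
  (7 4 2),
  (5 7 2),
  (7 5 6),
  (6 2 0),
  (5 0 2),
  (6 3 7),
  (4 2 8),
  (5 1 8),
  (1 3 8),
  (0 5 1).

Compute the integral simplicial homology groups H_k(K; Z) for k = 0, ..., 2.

Fix the vertex order 0 < 1 < 2 < 3 < 4 < 5 < 6 < 7 < 8 and write every simplex with vertices in increasing order. Then dim K = 2 and the simplices of K are:

  0-simplices (9): [0], [1], [2], [3], [4], [5], [6], [7], [8]
  1-simplices (27): (27 of them)
  2-simplices (18): [0,1,4], [0,1,5], [0,2,5], [0,2,6], [0,3,4], [0,3,6], [1,3,7], [1,3,8], [1,4,7], [1,5,8], [2,4,7], [2,4,8], [2,5,7], [2,6,8], [3,4,8], [3,6,7], [5,6,7], [5,6,8]

so the chain groups are C_0 ≅ Z^9, C_1 ≅ Z^27, C_2 ≅ Z^18.

The boundary map ∂_1: C_1 → C_0 sends each edge [p,q] (with p < q) to q − p. For instance
  ∂[5,7] = [7] − [5].
The 9×27 boundary matrix has rank 8 and Smith normal form diag(1,1,1,1,1,1,1,1).

∂_2: C_2 → C_1 sends each 2-simplex [p,q,r] to [q,r] − [p,r] + [p,q]. For instance
  ∂[3,4,8] = [4,8] − [3,8] + [3,4],
  ∂[2,4,7] = [4,7] − [2,7] + [2,4].
The 27×18 boundary matrix has rank 18 and Smith normal form diag(1,1,1,1,1,1,1,1,1,1,1,1,1,1,1,1,1,2).

Reading off H_k = ker ∂_k / im ∂_{k+1}:

  H_0: rank C_0 − rank ∂_1 = 9 − 8 = 1, and the invariant factors of ∂_1 are all 1, so H_0 ≅ Z.
  H_1: rank ker ∂_1 − rank ∂_2 = (27 − 8) − 18 = 1, and ∂_2 has invariant factor 2 > 1, so H_1 ≅ Z ⊕ Z_2.
  H_2: rank ker ∂_2 − rank ∂_3 = (18 − 18) − 0 = 0, and there is no ∂_3, so H_2 ≅ 0.

H_0 ≅ Z,  H_1 ≅ Z ⊕ Z_2,  H_2 = 0.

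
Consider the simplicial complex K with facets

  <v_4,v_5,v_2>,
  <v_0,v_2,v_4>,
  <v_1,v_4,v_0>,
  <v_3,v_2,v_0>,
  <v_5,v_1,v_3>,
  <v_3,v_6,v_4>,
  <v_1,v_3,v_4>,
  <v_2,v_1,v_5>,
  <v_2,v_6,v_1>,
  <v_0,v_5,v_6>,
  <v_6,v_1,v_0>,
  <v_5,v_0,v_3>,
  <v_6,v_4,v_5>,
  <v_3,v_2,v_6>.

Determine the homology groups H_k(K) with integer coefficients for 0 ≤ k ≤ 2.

Take the total order v_0 < v_1 < v_2 < v_3 < v_4 < v_5 < v_6 on the vertex set. Then K (dimension 2) consists of the simplices:

  0-simplices (7): [v_0], [v_1], [v_2], [v_3], [v_4], [v_5], [v_6]
  1-simplices (21): (21 of them)
  2-simplices (14): (14 of them)

giving chain groups C_0 ≅ Z^7, C_1 ≅ Z^21, C_2 ≅ Z^14.

The boundary map ∂_1: C_1 → C_0 maps an edge to its endpoints' difference, ∂[p,q] = q − p. For instance
  ∂[v_3,v_5] = [v_5] − [v_3].
The 7×21 boundary matrix has rank 6 and Smith normal form diag(1,1,1,1,1,1).

Boundary ∂_2: C_2 → C_1 maps a triangle to the signed sum of its edges. For instance
  ∂[v_3,v_4,v_6] = [v_4,v_6] − [v_3,v_6] + [v_3,v_4],
  ∂[v_4,v_5,v_6] = [v_5,v_6] − [v_4,v_6] + [v_4,v_5].
The resulting 21×14 matrix has rank 13, and its Smith normal form has invariant factors (1,1,1,1,1,1,1,1,1,1,1,1,1).

From H_k ≅ ker(∂_k) / im(∂_{k+1}) we obtain:

  H_0: rank C_0 − rank ∂_1 = 7 − 6 = 1, and the invariant factors of ∂_1 are all 1, so H_0 = Z.
  H_1: rank ker ∂_1 − rank ∂_2 = (21 − 6) − 13 = 2, and the invariant factors of ∂_2 are all 1, so H_1 = Z^2.
  H_2: rank ker ∂_2 − rank ∂_3 = (14 − 13) − 0 = 1, and there is no ∂_3, so H_2 = Z.

H_0 ≅ Z,  H_1 ≅ Z^2,  H_2 ≅ Z.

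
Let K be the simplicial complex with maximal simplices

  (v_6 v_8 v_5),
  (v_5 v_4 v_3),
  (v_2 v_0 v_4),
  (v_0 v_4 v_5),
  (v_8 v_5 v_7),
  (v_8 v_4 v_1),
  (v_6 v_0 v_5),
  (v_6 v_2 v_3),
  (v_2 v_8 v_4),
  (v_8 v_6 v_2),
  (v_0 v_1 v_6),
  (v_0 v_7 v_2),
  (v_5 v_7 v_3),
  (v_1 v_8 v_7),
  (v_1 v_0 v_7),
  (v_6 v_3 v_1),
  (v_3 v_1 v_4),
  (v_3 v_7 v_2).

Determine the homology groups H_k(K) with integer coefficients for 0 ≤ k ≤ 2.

Fix the vertex order v_0 < v_1 < v_2 < v_3 < v_4 < v_5 < v_6 < v_7 < v_8 and write every simplex with vertices in increasing order. Then dim K = 2 and the simplices of K are:

  0-simplices (9): [v_0], [v_1], [v_2], [v_3], [v_4], [v_5], [v_6], [v_7], [v_8]
  1-simplices (27): (27 of them)
  2-simplices (18): (18 of them)

so the chain groups are C_0 ≅ Z^9, C_1 ≅ Z^27, C_2 ≅ Z^18.

The boundary map ∂_1: C_1 → C_0 is given by ∂[p,q] = [q] − [p]. For instance
  ∂[v_5,v_6] = [v_6] − [v_5].
This gives a 9×27 integer matrix of rank 8; reducing to Smith normal form yields diagonal entries (1,1,1,1,1,1,1,1).

Boundary ∂_2: C_2 → C_1 maps a triangle to the signed sum of its edges. For instance
  ∂[v_5,v_7,v_8] = [v_7,v_8] − [v_5,v_8] + [v_5,v_7],
  ∂[v_2,v_3,v_7] = [v_3,v_7] − [v_2,v_7] + [v_2,v_3].
The 27×18 boundary matrix has rank 17 and Smith normal form diag(1,1,1,1,1,1,1,1,1,1,1,1,1,1,1,1,1).

Reading off H_k = ker ∂_k / im ∂_{k+1}:

  H_0: rank C_0 − rank ∂_1 = 9 − 8 = 1, and the invariant factors of ∂_1 are all 1, so H_0 ≅ Z.
  H_1: rank ker ∂_1 − rank ∂_2 = (27 − 8) − 17 = 2, and the invariant factors of ∂_2 are all 1, so H_1 ≅ Z^2.
  H_2: rank ker ∂_2 − rank ∂_3 = (18 − 17) − 0 = 1, and there is no ∂_3, so H_2 ≅ Z.

As a check, the Euler characteristic is 9 − 27 + 18 = 0, which agrees with 1 − 2 + 1 = 0.

H_0 = Z,  H_1 = Z^2,  H_2 = Z.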